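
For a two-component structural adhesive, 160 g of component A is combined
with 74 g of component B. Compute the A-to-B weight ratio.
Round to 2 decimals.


Weight ratio A:B = 160 / 74
= 2.16

2.16


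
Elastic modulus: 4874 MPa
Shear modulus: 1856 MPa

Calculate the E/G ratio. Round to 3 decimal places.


E / G = 4874 / 1856 = 2.626

2.626


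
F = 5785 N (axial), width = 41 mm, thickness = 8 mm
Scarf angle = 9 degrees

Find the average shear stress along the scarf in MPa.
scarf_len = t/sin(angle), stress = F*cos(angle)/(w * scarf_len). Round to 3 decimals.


scarf_len = 8/sin(9 deg) = 51.1396
cos(9 deg) = 0.987688
stress = 5785*0.987688/(41*51.1396) = 2.725 MPa

2.725


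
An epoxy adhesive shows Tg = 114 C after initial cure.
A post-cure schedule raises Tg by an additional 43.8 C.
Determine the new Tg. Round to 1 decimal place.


New Tg = 114 + 43.8
= 157.8 C

157.8


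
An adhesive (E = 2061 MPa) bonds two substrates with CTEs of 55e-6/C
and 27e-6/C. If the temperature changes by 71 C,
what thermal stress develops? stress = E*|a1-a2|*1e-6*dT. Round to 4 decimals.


Stress = 2061 * |55 - 27| * 1e-6 * 71
= 4.0973 MPa

4.0973


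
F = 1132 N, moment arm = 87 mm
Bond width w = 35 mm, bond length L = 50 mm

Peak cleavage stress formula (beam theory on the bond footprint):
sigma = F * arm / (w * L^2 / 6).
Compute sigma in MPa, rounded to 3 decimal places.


sigma = (1132 * 87) / (35 * 2500 / 6)
= 98484 * 6 / 87500
= 590904 / 87500
= 6.753 MPa

6.753


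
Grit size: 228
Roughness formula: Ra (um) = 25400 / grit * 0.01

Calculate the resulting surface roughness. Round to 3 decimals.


Ra = 25400 / 228 * 0.01
= 1.114 um

1.114


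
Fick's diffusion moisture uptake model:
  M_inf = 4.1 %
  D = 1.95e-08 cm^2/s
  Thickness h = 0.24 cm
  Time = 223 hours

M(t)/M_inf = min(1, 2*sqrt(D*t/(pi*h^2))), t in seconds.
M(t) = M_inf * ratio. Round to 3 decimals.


t_sec = 223 * 3600 = 802800
ratio = 2*sqrt(1.95e-08*802800/(pi*0.24^2))
= min(1, 0.588254)
= 0.588254
M(t) = 4.1 * 0.588254 = 2.412 %

2.412


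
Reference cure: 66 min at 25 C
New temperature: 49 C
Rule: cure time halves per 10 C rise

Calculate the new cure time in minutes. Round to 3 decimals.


factor = 2^((49-25)/10) = 5.2780
t_new = 66 / 5.2780 = 12.505 min

12.505


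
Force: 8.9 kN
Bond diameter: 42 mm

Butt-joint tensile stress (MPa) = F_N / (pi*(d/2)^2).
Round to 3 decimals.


F_N = 8.9 * 1000 = 8900.0 N
A = pi*(21.0)^2 = 1385.4424 mm^2
stress = 8900.0 / 1385.4424 = 6.424 MPa

6.424


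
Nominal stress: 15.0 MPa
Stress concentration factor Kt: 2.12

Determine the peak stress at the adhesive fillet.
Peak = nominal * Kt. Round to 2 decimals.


Peak stress = 15.0 * 2.12
= 31.80 MPa

31.80


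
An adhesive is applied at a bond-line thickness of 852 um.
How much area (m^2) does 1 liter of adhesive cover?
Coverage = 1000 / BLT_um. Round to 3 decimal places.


Coverage = 1000 / 852 = 1.174 m^2

1.174


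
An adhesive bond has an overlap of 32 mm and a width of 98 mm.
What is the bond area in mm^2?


Bond area = overlap * width
= 32 * 98
= 3136 mm^2

3136


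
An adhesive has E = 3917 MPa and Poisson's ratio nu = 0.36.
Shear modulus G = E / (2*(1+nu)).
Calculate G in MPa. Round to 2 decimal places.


G = 3917 / (2*(1+0.36))
= 3917 / 2.72
= 1440.07 MPa

1440.07


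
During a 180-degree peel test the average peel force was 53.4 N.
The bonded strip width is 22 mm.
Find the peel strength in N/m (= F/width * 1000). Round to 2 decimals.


Peel strength = F/width * 1000
= 53.4 / 22 * 1000
= 2427.27 N/m

2427.27


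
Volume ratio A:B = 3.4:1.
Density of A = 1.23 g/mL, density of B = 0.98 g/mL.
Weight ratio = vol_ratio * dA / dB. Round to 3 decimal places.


Wt ratio = 3.4 * 1.23 / 0.98
= 4.267

4.267


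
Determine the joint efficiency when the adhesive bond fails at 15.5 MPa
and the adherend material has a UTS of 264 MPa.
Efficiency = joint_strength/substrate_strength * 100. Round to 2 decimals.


Joint efficiency = 15.5 / 264 * 100
= 5.87%

5.87


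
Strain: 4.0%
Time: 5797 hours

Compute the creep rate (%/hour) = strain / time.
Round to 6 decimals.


Creep rate = 4.0 / 5797
= 0.000690 %/h

0.000690


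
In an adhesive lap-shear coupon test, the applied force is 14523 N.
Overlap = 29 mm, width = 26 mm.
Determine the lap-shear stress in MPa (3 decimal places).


stress = F / (overlap * width)
= 14523 / (29 * 26)
= 19.261 MPa

19.261


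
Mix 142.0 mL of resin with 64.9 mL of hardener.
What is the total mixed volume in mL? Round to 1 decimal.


Total = 142.0 + 64.9 = 206.9 mL

206.9


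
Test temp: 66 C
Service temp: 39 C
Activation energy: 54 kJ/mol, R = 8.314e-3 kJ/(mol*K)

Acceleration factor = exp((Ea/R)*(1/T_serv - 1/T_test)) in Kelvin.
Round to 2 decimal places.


AF = exp((54/0.008314)*(1/312.15 - 1/339.15))
= 5.24

5.24


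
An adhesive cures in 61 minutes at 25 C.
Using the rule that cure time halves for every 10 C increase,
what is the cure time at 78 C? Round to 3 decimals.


Factor = 2^((78 - 25) / 10) = 39.3966
Cure time = 61 / 39.3966
= 1.548 minutes

1.548


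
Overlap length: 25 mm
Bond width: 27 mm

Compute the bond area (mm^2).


Bond area = 25 * 27 = 675 mm^2

675


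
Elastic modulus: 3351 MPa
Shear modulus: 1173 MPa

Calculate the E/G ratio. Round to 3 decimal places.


E / G = 3351 / 1173 = 2.857

2.857


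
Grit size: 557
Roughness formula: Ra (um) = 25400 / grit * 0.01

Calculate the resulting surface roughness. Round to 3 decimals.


Ra = 25400 / 557 * 0.01
= 0.456 um

0.456


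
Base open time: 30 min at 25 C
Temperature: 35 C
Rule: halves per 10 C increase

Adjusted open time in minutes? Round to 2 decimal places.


Acceleration = 2^((35-25)/10) = 2.0000
Open time = 30 / 2.0000 = 15.00 min

15.00


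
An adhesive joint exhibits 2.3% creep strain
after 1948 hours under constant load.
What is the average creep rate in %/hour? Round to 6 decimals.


Creep rate = strain / time
= 2.3 / 1948
= 0.001181 %/h

0.001181


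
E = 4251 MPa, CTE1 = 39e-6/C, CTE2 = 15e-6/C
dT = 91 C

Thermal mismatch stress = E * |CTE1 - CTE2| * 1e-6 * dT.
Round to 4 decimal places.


= 4251 * 24e-6 * 91
= 9.2842 MPa

9.2842


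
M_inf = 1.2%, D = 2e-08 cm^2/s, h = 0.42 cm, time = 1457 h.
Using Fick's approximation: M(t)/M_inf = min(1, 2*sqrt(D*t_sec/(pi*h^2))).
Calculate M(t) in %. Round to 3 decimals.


t = 5245200 s
ratio = min(1, 2*sqrt(2e-08*5245200/(pi*0.1764)))
= 0.870165
M(t) = 1.2 * 0.870165 = 1.044%

1.044


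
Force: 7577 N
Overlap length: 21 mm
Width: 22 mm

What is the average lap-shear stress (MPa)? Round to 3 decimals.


Average shear stress = F / (overlap * width)
= 7577 / (21 * 22)
= 16.400 MPa

16.400


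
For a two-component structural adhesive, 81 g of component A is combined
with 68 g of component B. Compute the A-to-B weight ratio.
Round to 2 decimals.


Weight ratio A:B = 81 / 68
= 1.19

1.19


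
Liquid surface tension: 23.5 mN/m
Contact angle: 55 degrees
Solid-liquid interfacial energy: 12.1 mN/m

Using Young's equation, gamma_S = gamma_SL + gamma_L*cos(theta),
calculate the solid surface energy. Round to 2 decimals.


gamma_S = 12.1 + 23.5 * cos(55)
= 25.58 mN/m

25.58


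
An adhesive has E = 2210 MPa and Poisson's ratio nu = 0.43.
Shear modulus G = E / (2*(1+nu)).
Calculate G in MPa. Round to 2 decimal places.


G = 2210 / (2*(1+0.43))
= 2210 / 2.86
= 772.73 MPa

772.73


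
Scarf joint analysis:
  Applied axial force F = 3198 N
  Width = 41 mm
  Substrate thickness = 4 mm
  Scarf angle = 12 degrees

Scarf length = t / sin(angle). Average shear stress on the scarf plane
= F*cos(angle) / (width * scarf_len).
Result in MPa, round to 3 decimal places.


Scarf length = 4 / sin(12 deg) = 19.2389 mm
cos(12 deg) = 0.978148
Shear = 3198 * 0.978148 / (41 * 19.2389)
= 3.966 MPa

3.966


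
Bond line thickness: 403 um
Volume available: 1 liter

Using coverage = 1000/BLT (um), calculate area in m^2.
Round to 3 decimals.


1 L = 1e6 mm^3, thickness = 403 um = 0.403 mm
Area = 1e6 / 0.403 mm^2 = (1e6 / 0.403) / 1e6 m^2 = 1000 / 403 m^2
= 2.481 m^2

2.481


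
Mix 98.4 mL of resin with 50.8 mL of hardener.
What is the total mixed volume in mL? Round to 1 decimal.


Total = 98.4 + 50.8 = 149.2 mL

149.2


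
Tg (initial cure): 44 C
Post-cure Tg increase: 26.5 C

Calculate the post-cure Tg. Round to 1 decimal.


Post-cure Tg = 44 + 26.5 = 70.5 C

70.5


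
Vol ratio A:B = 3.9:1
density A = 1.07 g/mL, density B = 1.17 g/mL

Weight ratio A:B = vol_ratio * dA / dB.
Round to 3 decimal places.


Weight ratio = 3.9 * 1.07 / 1.17
= 3.567

3.567


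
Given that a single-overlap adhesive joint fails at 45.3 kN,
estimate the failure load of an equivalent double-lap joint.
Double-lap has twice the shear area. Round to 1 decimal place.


Double-lap factor = 2
Expected load = 45.3 * 2 = 90.6 kN

90.6


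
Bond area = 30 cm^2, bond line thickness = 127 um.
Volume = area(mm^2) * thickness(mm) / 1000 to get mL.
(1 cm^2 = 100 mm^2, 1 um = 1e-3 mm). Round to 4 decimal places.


area_mm2 = 30 * 100 = 3000
blt_mm = 127 * 1e-3 = 0.127
vol_mm3 = 3000 * 0.127 = 381.0
vol_mL = 381.0 / 1000 = 0.3810 mL

0.3810


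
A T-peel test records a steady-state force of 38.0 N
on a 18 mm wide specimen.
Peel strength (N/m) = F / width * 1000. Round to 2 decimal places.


Peel strength = 38.0 / 18 * 1000
= 2111.11 N/m

2111.11


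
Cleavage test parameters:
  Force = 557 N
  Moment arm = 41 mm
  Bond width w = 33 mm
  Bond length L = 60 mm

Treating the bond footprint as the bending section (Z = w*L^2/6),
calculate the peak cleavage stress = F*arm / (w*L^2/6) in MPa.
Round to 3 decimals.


M = 557 * 41 = 22837 N*mm
Z = 33 * 60^2 / 6 = 118800 / 6 mm^3
sigma = M / Z = 6 * 22837 / 118800 = 137022 / 118800
= 1.153 MPa

1.153


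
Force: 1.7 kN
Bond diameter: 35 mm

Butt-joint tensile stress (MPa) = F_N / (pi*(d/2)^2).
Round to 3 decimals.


F_N = 1.7 * 1000 = 1700.0 N
A = pi*(17.5)^2 = 962.1128 mm^2
stress = 1700.0 / 962.1128 = 1.767 MPa

1.767


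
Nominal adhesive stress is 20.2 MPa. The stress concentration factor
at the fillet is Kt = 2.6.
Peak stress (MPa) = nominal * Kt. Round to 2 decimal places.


Peak = 20.2 * 2.6 = 52.52 MPa

52.52


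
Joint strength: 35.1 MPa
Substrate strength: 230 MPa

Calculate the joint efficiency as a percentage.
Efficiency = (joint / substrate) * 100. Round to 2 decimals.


Efficiency = (35.1 / 230) * 100 = 15.26%

15.26


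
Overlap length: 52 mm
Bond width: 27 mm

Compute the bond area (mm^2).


Bond area = 52 * 27 = 1404 mm^2

1404


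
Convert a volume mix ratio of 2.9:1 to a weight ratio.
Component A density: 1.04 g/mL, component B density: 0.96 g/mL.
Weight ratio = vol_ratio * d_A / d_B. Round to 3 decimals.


= 2.9 * 1.04 / 0.96 = 3.142

3.142


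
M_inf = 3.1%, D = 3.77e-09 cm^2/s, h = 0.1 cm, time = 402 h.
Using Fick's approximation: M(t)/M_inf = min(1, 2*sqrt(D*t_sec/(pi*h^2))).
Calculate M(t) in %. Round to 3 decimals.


t = 1447200 s
ratio = min(1, 2*sqrt(3.77e-09*1447200/(pi*0.0100)))
= 0.833470
M(t) = 3.1 * 0.833470 = 2.584%

2.584


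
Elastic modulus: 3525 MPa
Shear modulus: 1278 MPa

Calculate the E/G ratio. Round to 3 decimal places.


E / G = 3525 / 1278 = 2.758

2.758


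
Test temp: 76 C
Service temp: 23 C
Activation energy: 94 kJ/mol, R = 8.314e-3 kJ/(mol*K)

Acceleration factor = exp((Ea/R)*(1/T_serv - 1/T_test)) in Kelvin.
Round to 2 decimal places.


AF = exp((94/0.008314)*(1/296.15 - 1/349.15))
= 328.72

328.72


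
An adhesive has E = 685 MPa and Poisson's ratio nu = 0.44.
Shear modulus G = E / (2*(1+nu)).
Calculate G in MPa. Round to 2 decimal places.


G = 685 / (2*(1+0.44))
= 685 / 2.88
= 237.85 MPa

237.85


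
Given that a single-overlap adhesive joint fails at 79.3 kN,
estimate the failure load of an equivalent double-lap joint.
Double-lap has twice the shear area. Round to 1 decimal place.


Double-lap factor = 2
Expected load = 79.3 * 2 = 158.6 kN

158.6


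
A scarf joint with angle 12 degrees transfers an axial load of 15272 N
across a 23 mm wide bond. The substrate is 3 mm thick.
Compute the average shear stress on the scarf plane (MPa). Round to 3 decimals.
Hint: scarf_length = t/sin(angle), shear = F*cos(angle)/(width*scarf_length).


scarf_length = 3 / sin(12 deg) = 14.4292 mm
cos(12 deg) = 0.978148
shear stress = 15272 * 0.978148 / (23 * 14.4292)
= 45.012 MPa

45.012


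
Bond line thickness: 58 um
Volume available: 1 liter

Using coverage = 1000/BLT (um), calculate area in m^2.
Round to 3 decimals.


1 L = 1e6 mm^3, thickness = 58 um = 0.058 mm
Area = 1e6 / 0.058 mm^2 = (1e6 / 0.058) / 1e6 m^2 = 1000 / 58 m^2
= 17.241 m^2

17.241


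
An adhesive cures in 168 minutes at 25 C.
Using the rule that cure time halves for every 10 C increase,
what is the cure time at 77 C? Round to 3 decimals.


Factor = 2^((77 - 25) / 10) = 36.7583
Cure time = 168 / 36.7583
= 4.570 minutes

4.570


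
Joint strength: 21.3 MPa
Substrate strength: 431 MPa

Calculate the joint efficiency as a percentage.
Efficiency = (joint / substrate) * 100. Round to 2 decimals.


Efficiency = (21.3 / 431) * 100 = 4.94%

4.94


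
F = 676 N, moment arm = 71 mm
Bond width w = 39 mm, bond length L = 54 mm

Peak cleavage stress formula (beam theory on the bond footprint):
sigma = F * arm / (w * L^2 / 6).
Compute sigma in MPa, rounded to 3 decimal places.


sigma = (676 * 71) / (39 * 2916 / 6)
= 47996 * 6 / 113724
= 287976 / 113724
= 2.532 MPa

2.532


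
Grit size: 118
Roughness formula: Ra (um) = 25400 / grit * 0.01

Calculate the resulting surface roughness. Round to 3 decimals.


Ra = 25400 / 118 * 0.01
= 2.153 um

2.153


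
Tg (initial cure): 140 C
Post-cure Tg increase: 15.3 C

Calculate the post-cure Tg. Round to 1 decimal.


Post-cure Tg = 140 + 15.3 = 155.3 C

155.3


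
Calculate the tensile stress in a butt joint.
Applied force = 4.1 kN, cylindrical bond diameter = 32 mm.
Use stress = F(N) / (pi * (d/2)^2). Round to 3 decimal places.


A = pi * 16.0^2 = 804.2477 mm^2
sigma = 4100.0 / 804.2477 = 5.098 MPa

5.098


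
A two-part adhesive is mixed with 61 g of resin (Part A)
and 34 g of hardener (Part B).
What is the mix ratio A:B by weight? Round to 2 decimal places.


Mix ratio = mass_A / mass_B
= 61 / 34
= 1.79

1.79


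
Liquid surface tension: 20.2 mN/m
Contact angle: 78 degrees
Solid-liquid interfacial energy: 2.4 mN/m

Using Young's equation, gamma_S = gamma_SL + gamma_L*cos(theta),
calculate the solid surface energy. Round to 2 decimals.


gamma_S = 2.4 + 20.2 * cos(78)
= 6.60 mN/m

6.60


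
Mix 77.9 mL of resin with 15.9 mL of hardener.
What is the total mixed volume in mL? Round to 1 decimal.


Total = 77.9 + 15.9 = 93.8 mL

93.8


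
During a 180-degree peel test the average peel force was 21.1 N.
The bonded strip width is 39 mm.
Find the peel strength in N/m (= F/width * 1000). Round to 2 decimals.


Peel strength = F/width * 1000
= 21.1 / 39 * 1000
= 541.03 N/m

541.03


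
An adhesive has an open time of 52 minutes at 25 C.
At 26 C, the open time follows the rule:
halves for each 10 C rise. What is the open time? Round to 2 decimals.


Factor = 2^((26-25)/10) = 1.0718
Open time = 52 / 1.0718 = 48.52 min

48.52


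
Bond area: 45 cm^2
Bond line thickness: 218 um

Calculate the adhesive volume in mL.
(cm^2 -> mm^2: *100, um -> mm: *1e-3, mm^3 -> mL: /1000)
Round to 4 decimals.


V = 45*100 * 218*1e-3 / 1000
= 0.9810 mL

0.9810


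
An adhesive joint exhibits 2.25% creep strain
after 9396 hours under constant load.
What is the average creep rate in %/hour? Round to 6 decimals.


Creep rate = strain / time
= 2.25 / 9396
= 0.000239 %/h

0.000239


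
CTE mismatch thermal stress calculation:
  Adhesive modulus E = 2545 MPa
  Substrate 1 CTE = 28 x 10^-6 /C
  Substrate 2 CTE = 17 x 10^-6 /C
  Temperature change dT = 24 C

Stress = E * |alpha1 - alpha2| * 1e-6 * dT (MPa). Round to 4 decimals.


delta_alpha = |28 - 17| = 11 x 10^-6/C
Stress = 2545 * 11e-6 * 24
= 0.6719 MPa

0.6719


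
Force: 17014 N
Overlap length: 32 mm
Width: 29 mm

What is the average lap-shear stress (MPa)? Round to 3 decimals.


Average shear stress = F / (overlap * width)
= 17014 / (32 * 29)
= 18.334 MPa

18.334


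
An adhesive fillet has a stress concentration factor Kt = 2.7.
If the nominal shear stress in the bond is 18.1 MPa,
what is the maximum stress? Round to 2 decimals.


Max stress = 18.1 * 2.7 = 48.87 MPa

48.87


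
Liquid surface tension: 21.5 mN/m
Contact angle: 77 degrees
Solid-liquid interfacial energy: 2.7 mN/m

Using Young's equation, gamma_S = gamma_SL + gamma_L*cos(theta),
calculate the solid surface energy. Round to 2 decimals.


gamma_S = 2.7 + 21.5 * cos(77)
= 7.54 mN/m

7.54


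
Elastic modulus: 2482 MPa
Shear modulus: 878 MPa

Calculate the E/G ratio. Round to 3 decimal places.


E / G = 2482 / 878 = 2.827

2.827


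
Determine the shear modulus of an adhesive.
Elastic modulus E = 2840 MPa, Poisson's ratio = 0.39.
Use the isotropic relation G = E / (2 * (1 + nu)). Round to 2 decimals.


G = 2840 / (2*(1+0.39)) = 2840 / 2.78
= 1021.58 MPa

1021.58


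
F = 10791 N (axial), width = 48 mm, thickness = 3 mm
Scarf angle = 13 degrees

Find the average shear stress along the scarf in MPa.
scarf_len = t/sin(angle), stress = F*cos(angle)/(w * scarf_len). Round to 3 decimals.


scarf_len = 3/sin(13 deg) = 13.3362
cos(13 deg) = 0.974370
stress = 10791*0.974370/(48*13.3362) = 16.425 MPa

16.425


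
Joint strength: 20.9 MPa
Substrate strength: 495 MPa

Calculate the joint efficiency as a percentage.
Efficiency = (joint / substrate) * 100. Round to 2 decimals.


Efficiency = (20.9 / 495) * 100 = 4.22%

4.22


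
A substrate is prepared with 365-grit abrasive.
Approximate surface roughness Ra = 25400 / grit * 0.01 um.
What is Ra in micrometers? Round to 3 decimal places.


Ra = 25400 / 365 * 0.01 = 0.696 um

0.696


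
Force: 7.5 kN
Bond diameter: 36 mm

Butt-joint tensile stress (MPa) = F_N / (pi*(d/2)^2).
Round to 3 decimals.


F_N = 7.5 * 1000 = 7500.0 N
A = pi*(18.0)^2 = 1017.8760 mm^2
stress = 7500.0 / 1017.8760 = 7.368 MPa

7.368


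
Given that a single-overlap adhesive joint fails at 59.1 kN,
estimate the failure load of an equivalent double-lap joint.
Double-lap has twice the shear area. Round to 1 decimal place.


Double-lap factor = 2
Expected load = 59.1 * 2 = 118.2 kN

118.2


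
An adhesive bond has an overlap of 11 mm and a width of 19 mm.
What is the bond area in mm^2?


Bond area = overlap * width
= 11 * 19
= 209 mm^2

209


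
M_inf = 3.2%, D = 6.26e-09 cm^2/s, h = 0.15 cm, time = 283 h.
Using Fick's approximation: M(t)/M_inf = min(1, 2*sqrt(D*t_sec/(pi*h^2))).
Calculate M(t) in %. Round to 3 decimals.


t = 1018800 s
ratio = min(1, 2*sqrt(6.26e-09*1018800/(pi*0.0225)))
= 0.600752
M(t) = 3.2 * 0.600752 = 1.922%

1.922


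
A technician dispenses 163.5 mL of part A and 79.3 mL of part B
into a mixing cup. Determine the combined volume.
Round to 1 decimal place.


Combined volume = 163.5 + 79.3
= 242.8 mL

242.8


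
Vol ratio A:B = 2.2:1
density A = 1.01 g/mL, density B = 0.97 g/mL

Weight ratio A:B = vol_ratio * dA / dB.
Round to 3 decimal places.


Weight ratio = 2.2 * 1.01 / 0.97
= 2.291

2.291


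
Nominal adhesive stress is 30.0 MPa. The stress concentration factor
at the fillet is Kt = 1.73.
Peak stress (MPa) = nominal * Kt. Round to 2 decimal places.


Peak = 30.0 * 1.73 = 51.90 MPa

51.90


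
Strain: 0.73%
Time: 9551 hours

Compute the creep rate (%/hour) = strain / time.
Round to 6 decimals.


Creep rate = 0.73 / 9551
= 0.000076 %/h

0.000076


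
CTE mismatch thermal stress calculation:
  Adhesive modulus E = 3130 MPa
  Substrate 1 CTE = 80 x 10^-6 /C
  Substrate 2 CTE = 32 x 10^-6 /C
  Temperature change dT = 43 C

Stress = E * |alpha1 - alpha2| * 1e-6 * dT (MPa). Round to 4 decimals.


delta_alpha = |80 - 32| = 48 x 10^-6/C
Stress = 3130 * 48e-6 * 43
= 6.4603 MPa

6.4603


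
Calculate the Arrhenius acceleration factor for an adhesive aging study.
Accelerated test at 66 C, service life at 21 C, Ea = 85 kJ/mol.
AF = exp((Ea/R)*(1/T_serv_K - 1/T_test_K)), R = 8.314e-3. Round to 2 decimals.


T_test = 339.15 K, T_serv = 294.15 K
Ea/R = 85 / 0.008314 = 10223.72
AF = exp(10223.72 * (1/294.15 - 1/339.15))
= 100.65

100.65


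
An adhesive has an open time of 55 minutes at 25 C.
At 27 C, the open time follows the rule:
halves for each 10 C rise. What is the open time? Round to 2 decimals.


Factor = 2^((27-25)/10) = 1.1487
Open time = 55 / 1.1487 = 47.88 min

47.88


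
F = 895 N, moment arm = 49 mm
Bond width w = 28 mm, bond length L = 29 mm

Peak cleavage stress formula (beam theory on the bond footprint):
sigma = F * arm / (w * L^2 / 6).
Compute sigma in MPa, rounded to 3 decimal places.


sigma = (895 * 49) / (28 * 841 / 6)
= 43855 * 6 / 23548
= 263130 / 23548
= 11.174 MPa

11.174


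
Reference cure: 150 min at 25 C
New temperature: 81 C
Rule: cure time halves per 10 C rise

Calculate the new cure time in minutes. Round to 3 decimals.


factor = 2^((81-25)/10) = 48.5029
t_new = 150 / 48.5029 = 3.093 min

3.093


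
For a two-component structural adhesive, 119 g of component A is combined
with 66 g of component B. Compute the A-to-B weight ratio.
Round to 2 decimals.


Weight ratio A:B = 119 / 66
= 1.80

1.80


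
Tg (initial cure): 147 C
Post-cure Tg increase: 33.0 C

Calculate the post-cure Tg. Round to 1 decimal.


Post-cure Tg = 147 + 33.0 = 180.0 C

180.0


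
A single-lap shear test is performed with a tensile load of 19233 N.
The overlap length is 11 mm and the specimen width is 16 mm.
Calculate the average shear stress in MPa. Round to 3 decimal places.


Shear stress = F / (overlap * width)
= 19233 / (11 * 16)
= 19233 / 176
= 109.278 MPa

109.278


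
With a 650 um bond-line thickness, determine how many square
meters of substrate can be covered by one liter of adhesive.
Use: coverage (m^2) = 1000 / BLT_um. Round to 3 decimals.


Coverage = 1000 / 650 = 1.538 m^2

1.538


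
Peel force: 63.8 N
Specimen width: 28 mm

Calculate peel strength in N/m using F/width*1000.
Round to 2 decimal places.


Peel strength = 63.8 / 28 * 1000 = 2278.57 N/m

2278.57


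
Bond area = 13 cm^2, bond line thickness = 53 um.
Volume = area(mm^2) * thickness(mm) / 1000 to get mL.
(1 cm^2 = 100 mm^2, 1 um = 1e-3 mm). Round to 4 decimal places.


area_mm2 = 13 * 100 = 1300
blt_mm = 53 * 1e-3 = 0.053
vol_mm3 = 1300 * 0.053 = 68.9
vol_mL = 68.9 / 1000 = 0.0689 mL

0.0689


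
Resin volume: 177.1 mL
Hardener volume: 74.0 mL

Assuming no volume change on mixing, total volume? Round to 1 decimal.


V_total = 177.1 + 74.0 = 251.1 mL

251.1


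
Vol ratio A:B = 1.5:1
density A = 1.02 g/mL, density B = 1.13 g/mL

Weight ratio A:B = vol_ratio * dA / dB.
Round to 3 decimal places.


Weight ratio = 1.5 * 1.02 / 1.13
= 1.354

1.354


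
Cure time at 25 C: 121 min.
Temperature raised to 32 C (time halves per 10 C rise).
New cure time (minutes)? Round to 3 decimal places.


Acceleration factor = 2^(7/10) = 1.6245
New time = 121 / 1.6245 = 74.484 min

74.484


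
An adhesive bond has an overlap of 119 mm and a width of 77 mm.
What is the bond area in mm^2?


Bond area = overlap * width
= 119 * 77
= 9163 mm^2

9163


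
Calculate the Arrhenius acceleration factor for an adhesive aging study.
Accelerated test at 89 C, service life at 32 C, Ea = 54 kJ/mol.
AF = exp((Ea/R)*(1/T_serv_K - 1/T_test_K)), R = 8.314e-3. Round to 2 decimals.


T_test = 362.15 K, T_serv = 305.15 K
Ea/R = 54 / 0.008314 = 6495.07
AF = exp(6495.07 * (1/305.15 - 1/362.15))
= 28.51

28.51


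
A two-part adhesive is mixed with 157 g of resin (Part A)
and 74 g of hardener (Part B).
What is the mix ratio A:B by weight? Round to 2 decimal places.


Mix ratio = mass_A / mass_B
= 157 / 74
= 2.12

2.12


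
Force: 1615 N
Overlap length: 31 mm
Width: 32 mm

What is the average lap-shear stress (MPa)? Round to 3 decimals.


Average shear stress = F / (overlap * width)
= 1615 / (31 * 32)
= 1.628 MPa

1.628


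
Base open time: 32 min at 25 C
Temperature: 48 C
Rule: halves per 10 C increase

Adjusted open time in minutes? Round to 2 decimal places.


Acceleration = 2^((48-25)/10) = 4.9246
Open time = 32 / 4.9246 = 6.50 min

6.50


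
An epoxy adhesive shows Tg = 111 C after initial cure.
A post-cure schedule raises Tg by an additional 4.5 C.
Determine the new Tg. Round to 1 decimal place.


New Tg = 111 + 4.5
= 115.5 C

115.5


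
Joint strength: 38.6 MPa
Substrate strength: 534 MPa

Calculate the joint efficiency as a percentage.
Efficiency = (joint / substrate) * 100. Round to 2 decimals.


Efficiency = (38.6 / 534) * 100 = 7.23%

7.23


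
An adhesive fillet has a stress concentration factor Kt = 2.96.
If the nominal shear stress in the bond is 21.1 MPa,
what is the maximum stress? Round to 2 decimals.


Max stress = 21.1 * 2.96 = 62.46 MPa

62.46


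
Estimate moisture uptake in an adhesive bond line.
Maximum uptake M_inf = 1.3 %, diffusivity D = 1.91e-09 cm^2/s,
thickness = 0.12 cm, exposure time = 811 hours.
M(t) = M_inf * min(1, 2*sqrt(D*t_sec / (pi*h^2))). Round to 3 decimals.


Convert time: 811 h = 2919600 s
ratio = min(1, 2*sqrt(1.91e-09*2919600/(pi*0.12^2)))
= 0.702186
M(t) = 1.3 * 0.702186 = 0.913%

0.913


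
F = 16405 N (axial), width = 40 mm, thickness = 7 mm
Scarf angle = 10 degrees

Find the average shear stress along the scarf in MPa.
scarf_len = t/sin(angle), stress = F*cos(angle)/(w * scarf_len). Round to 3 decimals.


scarf_len = 7/sin(10 deg) = 40.3114
cos(10 deg) = 0.984808
stress = 16405*0.984808/(40*40.3114) = 10.019 MPa

10.019


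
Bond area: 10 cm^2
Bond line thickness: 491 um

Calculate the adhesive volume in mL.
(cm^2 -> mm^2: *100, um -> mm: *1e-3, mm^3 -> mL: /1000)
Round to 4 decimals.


V = 10*100 * 491*1e-3 / 1000
= 0.4910 mL

0.4910


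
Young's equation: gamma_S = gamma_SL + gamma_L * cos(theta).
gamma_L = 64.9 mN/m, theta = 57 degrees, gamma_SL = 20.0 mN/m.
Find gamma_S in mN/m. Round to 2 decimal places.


cos(57 deg) = 0.544639
gamma_S = 20.0 + 64.9 * 0.544639
= 55.35 mN/m

55.35


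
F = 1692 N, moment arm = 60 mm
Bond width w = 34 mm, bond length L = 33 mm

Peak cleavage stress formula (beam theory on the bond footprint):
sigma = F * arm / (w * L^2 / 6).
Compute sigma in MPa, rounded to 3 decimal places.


sigma = (1692 * 60) / (34 * 1089 / 6)
= 101520 * 6 / 37026
= 609120 / 37026
= 16.451 MPa

16.451


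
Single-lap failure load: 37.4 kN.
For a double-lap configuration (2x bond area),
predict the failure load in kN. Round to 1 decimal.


Failure load = 37.4 * 2 = 74.8 kN

74.8


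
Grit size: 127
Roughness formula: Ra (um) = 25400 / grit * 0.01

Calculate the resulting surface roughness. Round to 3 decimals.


Ra = 25400 / 127 * 0.01
= 2.000 um

2.000


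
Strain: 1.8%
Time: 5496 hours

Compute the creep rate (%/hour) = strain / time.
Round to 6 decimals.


Creep rate = 1.8 / 5496
= 0.000328 %/h

0.000328


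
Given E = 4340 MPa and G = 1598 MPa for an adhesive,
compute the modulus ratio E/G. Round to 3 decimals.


E/G ratio = 4340 / 1598 = 2.716

2.716


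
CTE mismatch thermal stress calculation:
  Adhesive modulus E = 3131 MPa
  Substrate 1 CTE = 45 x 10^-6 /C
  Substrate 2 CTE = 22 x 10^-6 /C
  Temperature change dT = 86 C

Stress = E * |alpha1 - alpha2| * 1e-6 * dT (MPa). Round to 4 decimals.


delta_alpha = |45 - 22| = 23 x 10^-6/C
Stress = 3131 * 23e-6 * 86
= 6.1931 MPa

6.1931


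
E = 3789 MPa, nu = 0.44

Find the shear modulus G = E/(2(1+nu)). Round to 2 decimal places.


G = 3789 / (2 * 1.44)
= 1315.63 MPa

1315.63


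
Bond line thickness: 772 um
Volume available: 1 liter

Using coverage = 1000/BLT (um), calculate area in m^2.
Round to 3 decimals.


1 L = 1e6 mm^3, thickness = 772 um = 0.772 mm
Area = 1e6 / 0.772 mm^2 = (1e6 / 0.772) / 1e6 m^2 = 1000 / 772 m^2
= 1.295 m^2

1.295


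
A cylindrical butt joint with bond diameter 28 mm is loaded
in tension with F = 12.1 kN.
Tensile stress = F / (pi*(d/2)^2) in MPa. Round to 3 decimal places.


Area = pi * (28/2)^2 = 615.7522 mm^2
Stress = 12.1*1000 / 615.7522
= 19.651 MPa

19.651


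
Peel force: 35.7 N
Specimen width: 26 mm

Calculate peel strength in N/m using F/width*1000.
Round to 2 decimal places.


Peel strength = 35.7 / 26 * 1000 = 1373.08 N/m

1373.08


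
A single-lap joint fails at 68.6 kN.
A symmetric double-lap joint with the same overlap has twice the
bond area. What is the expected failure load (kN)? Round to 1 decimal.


Double-lap load = 2 * 68.6 = 137.2 kN

137.2


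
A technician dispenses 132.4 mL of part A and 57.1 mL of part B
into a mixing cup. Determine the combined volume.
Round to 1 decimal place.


Combined volume = 132.4 + 57.1
= 189.5 mL

189.5


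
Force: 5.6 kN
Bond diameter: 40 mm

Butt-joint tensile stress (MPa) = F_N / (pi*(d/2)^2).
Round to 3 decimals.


F_N = 5.6 * 1000 = 5600.0 N
A = pi*(20.0)^2 = 1256.6371 mm^2
stress = 5600.0 / 1256.6371 = 4.456 MPa

4.456


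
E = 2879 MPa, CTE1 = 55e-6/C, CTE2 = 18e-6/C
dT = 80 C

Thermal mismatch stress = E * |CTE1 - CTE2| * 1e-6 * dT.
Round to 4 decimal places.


= 2879 * 37e-6 * 80
= 8.5218 MPa

8.5218


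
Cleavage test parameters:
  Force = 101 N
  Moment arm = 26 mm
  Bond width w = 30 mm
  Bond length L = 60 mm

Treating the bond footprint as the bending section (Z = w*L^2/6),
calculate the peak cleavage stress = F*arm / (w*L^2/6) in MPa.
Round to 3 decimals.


M = 101 * 26 = 2626 N*mm
Z = 30 * 60^2 / 6 = 108000 / 6 mm^3
sigma = M / Z = 6 * 2626 / 108000 = 15756 / 108000
= 0.146 MPa

0.146


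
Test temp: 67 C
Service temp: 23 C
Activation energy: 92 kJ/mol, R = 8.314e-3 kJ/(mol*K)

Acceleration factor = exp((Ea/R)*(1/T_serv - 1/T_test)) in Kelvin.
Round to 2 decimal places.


AF = exp((92/0.008314)*(1/296.15 - 1/340.15))
= 125.63

125.63


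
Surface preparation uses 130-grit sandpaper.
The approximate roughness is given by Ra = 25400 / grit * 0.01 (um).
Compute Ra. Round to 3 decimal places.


Ra = 25400 / 130 * 0.01
= 254 / 130
= 1.954 um

1.954


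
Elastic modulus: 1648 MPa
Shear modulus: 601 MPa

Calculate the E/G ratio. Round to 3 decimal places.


E / G = 1648 / 601 = 2.742

2.742


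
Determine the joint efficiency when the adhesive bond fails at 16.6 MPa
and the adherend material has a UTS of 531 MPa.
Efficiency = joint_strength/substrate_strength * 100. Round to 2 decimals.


Joint efficiency = 16.6 / 531 * 100
= 3.13%

3.13


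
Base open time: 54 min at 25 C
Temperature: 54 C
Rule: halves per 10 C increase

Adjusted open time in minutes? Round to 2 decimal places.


Acceleration = 2^((54-25)/10) = 7.4643
Open time = 54 / 7.4643 = 7.23 min

7.23


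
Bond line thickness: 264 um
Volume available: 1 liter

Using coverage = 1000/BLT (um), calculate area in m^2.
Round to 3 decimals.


1 L = 1e6 mm^3, thickness = 264 um = 0.264 mm
Area = 1e6 / 0.264 mm^2 = (1e6 / 0.264) / 1e6 m^2 = 1000 / 264 m^2
= 3.788 m^2

3.788


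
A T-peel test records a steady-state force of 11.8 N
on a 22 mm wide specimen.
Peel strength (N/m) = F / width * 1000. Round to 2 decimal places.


Peel strength = 11.8 / 22 * 1000
= 536.36 N/m

536.36


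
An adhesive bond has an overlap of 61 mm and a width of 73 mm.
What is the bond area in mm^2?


Bond area = overlap * width
= 61 * 73
= 4453 mm^2

4453


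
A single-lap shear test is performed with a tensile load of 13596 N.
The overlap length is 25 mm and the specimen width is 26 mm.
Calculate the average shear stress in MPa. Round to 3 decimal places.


Shear stress = F / (overlap * width)
= 13596 / (25 * 26)
= 13596 / 650
= 20.917 MPa

20.917


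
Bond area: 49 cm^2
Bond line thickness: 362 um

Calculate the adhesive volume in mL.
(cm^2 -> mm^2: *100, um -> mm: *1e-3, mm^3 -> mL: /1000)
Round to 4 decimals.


V = 49*100 * 362*1e-3 / 1000
= 1.7738 mL

1.7738


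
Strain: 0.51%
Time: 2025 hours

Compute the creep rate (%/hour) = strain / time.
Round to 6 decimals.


Creep rate = 0.51 / 2025
= 0.000252 %/h

0.000252


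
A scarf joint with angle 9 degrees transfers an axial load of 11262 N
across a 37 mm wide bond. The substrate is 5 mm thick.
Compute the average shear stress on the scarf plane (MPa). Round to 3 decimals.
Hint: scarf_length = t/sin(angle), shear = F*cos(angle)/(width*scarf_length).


scarf_length = 5 / sin(9 deg) = 31.9623 mm
cos(9 deg) = 0.987688
shear stress = 11262 * 0.987688 / (37 * 31.9623)
= 9.406 MPa

9.406


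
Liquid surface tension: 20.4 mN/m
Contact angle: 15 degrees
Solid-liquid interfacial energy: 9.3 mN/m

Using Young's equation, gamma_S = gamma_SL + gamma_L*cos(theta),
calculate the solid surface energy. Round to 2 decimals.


gamma_S = 9.3 + 20.4 * cos(15)
= 29.00 mN/m

29.00


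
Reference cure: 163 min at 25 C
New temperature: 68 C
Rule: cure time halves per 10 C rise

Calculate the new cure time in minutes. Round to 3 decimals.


factor = 2^((68-25)/10) = 19.6983
t_new = 163 / 19.6983 = 8.275 min

8.275


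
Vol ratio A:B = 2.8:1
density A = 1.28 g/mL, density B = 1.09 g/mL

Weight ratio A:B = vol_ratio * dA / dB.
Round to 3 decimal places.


Weight ratio = 2.8 * 1.28 / 1.09
= 3.288

3.288


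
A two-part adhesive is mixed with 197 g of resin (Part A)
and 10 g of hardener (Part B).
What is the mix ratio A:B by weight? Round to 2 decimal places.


Mix ratio = mass_A / mass_B
= 197 / 10
= 19.70

19.70


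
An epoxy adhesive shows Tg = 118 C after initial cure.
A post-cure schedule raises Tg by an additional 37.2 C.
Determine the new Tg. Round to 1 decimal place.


New Tg = 118 + 37.2
= 155.2 C

155.2


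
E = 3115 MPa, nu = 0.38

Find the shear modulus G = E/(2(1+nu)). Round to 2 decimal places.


G = 3115 / (2 * 1.38)
= 1128.62 MPa

1128.62


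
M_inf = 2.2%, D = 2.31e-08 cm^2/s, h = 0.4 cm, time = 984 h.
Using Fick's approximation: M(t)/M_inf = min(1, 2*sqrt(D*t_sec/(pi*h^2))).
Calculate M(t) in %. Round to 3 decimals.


t = 3542400 s
ratio = min(1, 2*sqrt(2.31e-08*3542400/(pi*0.1600)))
= 0.806956
M(t) = 2.2 * 0.806956 = 1.775%

1.775


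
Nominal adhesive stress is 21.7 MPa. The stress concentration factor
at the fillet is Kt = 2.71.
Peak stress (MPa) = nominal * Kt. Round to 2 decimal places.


Peak = 21.7 * 2.71 = 58.81 MPa

58.81


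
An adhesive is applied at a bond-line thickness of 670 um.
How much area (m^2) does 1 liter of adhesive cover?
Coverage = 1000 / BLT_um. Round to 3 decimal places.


Coverage = 1000 / 670 = 1.493 m^2

1.493


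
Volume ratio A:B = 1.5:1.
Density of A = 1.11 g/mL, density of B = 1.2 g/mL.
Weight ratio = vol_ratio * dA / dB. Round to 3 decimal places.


Wt ratio = 1.5 * 1.11 / 1.2
= 1.388

1.388


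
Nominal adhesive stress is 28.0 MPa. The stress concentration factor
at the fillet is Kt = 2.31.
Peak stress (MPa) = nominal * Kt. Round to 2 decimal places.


Peak = 28.0 * 2.31 = 64.68 MPa

64.68


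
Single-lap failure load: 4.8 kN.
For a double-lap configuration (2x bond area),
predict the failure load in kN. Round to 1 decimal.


Failure load = 4.8 * 2 = 9.6 kN

9.6


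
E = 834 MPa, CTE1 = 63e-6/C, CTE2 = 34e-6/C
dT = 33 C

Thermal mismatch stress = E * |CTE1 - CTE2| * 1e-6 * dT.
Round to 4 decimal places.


= 834 * 29e-6 * 33
= 0.7981 MPa

0.7981


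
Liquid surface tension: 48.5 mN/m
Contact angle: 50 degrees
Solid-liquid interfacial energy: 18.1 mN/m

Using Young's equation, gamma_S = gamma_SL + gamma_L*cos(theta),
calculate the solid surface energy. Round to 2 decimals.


gamma_S = 18.1 + 48.5 * cos(50)
= 49.28 mN/m

49.28


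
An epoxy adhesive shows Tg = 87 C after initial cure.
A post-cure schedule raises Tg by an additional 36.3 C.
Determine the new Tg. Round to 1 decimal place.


New Tg = 87 + 36.3
= 123.3 C

123.3


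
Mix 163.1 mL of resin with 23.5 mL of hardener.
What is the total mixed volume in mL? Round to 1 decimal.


Total = 163.1 + 23.5 = 186.6 mL

186.6


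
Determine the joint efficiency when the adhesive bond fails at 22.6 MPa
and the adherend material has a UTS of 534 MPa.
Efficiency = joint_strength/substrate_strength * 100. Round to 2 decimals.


Joint efficiency = 22.6 / 534 * 100
= 4.23%

4.23


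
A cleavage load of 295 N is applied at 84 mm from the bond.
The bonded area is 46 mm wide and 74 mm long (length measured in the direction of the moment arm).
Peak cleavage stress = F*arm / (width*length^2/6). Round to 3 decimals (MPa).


Moment = 295 * 84 = 24780 N*mm
Section modulus = 46 * 5476 / 6 = 251896 / 6 mm^3
Stress = 24780 / (251896 / 6) = 148680 / 251896
= 0.590 MPa

0.590


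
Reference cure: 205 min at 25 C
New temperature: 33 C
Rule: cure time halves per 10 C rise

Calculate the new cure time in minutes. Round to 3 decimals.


factor = 2^((33-25)/10) = 1.7411
t_new = 205 / 1.7411 = 117.742 min

117.742


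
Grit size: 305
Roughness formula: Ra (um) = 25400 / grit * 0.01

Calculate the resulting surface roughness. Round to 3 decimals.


Ra = 25400 / 305 * 0.01
= 0.833 um

0.833


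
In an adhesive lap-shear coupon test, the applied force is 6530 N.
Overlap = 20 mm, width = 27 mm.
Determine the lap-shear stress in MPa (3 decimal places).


stress = F / (overlap * width)
= 6530 / (20 * 27)
= 12.093 MPa

12.093


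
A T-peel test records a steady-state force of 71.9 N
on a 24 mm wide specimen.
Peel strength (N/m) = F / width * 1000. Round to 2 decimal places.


Peel strength = 71.9 / 24 * 1000
= 2995.83 N/m

2995.83


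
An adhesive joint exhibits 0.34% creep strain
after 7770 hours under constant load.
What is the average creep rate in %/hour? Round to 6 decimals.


Creep rate = strain / time
= 0.34 / 7770
= 0.000044 %/h

0.000044


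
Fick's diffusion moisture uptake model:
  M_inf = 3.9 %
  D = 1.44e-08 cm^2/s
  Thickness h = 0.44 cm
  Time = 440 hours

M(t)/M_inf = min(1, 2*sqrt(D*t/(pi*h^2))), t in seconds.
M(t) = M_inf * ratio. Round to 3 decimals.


t_sec = 440 * 3600 = 1584000
ratio = 2*sqrt(1.44e-08*1584000/(pi*0.44^2))
= min(1, 0.387312)
= 0.387312
M(t) = 3.9 * 0.387312 = 1.511 %

1.511


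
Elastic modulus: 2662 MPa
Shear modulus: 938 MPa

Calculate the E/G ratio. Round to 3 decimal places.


E / G = 2662 / 938 = 2.838

2.838


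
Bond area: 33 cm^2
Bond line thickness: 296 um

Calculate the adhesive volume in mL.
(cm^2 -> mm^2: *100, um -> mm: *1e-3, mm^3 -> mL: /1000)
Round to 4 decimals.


V = 33*100 * 296*1e-3 / 1000
= 0.9768 mL

0.9768


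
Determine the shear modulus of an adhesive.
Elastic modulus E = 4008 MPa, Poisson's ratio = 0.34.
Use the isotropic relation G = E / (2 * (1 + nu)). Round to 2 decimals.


G = 4008 / (2*(1+0.34)) = 4008 / 2.68
= 1495.52 MPa

1495.52


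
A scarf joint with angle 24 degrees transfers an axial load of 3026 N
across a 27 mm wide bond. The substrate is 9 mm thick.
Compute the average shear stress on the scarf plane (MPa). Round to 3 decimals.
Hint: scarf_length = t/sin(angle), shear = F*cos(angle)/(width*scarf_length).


scarf_length = 9 / sin(24 deg) = 22.1273 mm
cos(24 deg) = 0.913545
shear stress = 3026 * 0.913545 / (27 * 22.1273)
= 4.627 MPa

4.627


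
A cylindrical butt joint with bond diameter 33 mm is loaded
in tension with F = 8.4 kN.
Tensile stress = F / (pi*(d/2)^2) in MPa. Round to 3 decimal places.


Area = pi * (33/2)^2 = 855.2986 mm^2
Stress = 8.4*1000 / 855.2986
= 9.821 MPa

9.821


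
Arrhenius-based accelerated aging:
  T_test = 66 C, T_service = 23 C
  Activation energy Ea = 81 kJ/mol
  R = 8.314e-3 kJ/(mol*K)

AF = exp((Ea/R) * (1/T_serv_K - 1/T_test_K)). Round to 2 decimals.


T_test_K = 339.15, T_serv_K = 296.15
AF = exp((81/8.314e-3) * (1/296.15 - 1/339.15))
= 64.78

64.78
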